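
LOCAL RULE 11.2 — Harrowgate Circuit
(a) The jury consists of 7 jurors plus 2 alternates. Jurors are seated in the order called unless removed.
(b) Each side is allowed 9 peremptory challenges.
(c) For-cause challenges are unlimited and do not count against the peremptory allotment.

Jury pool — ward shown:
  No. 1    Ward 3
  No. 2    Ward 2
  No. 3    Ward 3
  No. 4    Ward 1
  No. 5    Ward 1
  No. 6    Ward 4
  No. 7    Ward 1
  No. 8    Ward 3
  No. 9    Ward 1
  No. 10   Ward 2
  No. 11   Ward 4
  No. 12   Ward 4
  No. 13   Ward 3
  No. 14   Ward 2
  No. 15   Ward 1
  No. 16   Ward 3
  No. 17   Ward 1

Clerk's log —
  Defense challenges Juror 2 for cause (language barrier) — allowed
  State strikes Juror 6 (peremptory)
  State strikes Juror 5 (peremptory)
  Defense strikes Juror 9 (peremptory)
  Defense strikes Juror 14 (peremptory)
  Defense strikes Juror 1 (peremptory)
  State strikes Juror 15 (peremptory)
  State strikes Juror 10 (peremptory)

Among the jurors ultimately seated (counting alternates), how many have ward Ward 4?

Removed: #1, #2, #5, #6, #9, #10, #14, #15.
Seated (9 incl. alternates): #3, #4, #7, #8, #11, #12, #13, #16, #17.
Of those, in Ward 4: #11, #12 → 2.

2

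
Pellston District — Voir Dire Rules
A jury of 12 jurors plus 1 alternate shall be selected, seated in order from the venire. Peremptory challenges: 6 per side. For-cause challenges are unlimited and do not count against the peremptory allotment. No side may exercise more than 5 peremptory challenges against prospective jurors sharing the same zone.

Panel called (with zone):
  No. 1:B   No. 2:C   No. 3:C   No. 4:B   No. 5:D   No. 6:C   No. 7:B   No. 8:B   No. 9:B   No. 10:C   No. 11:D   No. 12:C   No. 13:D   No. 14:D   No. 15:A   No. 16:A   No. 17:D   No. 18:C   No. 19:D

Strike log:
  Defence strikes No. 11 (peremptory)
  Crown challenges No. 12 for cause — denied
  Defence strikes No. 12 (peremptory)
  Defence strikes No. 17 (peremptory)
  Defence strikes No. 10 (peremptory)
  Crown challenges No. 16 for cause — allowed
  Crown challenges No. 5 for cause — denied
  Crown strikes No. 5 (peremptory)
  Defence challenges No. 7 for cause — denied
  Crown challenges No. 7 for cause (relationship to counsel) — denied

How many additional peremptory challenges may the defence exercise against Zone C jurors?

Defence peremptories so far: #11, #12, #17, #10 — 4 of 6 used, 2 left overall.
Against Zone C: #12, #10 — 2 used; per-zone cap 5 leaves 3.
Binding limit: min(2, 3) = 2.

2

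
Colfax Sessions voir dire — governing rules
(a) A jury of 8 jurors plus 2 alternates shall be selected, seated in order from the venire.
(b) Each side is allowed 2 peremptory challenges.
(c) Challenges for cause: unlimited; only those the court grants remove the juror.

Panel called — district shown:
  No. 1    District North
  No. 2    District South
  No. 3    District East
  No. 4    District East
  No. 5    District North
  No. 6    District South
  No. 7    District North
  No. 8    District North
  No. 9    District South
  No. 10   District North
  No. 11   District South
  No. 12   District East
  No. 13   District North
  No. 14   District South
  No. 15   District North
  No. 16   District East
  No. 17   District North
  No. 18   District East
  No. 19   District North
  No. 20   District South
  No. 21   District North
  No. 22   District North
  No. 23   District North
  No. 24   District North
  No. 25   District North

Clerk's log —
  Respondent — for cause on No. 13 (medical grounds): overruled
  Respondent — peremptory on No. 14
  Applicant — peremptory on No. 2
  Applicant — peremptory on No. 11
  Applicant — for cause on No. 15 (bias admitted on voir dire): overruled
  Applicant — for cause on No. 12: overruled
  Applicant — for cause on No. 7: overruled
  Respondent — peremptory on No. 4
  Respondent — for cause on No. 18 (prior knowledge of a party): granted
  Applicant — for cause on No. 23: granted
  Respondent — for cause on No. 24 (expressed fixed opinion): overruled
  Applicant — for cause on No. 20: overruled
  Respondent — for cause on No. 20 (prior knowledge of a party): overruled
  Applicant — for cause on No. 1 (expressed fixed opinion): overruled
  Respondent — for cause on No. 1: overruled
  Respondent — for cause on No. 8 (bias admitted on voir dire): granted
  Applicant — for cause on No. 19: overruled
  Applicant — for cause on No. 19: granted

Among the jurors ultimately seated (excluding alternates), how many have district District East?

2

Removed: #2, #4, #8, #11, #14, #18, #19, #23.
Seated jurors 1–8: #1, #3, #5, #6, #7, #9, #10, #12 (alternates #13, #15 not counted).
Of those, in District East: #3, #12 → 2.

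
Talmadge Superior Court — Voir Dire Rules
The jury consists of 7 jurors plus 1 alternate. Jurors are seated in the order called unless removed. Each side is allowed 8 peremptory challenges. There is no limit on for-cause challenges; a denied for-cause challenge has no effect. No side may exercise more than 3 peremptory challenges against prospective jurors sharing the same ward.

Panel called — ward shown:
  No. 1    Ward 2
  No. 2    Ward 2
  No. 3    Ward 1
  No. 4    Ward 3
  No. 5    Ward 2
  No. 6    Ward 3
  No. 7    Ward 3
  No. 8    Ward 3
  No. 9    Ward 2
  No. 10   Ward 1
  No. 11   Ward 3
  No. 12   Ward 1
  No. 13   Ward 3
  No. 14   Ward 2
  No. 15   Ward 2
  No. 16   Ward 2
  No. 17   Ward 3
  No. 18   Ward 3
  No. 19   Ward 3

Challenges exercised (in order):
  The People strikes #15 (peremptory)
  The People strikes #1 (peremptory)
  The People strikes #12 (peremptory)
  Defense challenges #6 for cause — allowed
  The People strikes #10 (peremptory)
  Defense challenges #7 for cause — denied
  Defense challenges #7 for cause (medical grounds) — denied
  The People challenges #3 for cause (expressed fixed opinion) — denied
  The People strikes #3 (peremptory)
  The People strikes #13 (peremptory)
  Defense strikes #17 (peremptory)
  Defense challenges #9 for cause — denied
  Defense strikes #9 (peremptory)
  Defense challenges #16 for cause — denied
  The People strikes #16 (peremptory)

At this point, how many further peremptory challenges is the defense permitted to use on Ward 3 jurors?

2

Defense peremptories so far: #17, #9 — 2 of 8 used, 6 left overall.
Against Ward 3: #17 — 1 used; per-ward cap 3 leaves 2.
Binding limit: min(6, 2) = 2.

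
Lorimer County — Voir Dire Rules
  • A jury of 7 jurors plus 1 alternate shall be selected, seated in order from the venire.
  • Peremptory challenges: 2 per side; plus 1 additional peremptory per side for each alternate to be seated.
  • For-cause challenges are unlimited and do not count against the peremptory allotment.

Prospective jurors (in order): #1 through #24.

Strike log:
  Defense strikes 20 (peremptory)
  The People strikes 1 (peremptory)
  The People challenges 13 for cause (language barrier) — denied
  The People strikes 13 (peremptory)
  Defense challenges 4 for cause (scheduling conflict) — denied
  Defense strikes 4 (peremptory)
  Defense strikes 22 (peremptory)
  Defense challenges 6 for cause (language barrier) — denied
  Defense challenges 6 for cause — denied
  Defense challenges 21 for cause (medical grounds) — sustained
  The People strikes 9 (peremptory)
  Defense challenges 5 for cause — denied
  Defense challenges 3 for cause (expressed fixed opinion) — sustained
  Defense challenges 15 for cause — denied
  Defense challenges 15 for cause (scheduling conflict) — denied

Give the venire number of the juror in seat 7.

11

Removed: #1, #3, #4, #9, #13, #20, #21, #22. (#5, #6, #15 stay — for-cause denied.)
Seating in order: seats 1–7 → #2, #5, #6, #7, #8, #10, #11; alternates → #12.
So seat 7 is #11.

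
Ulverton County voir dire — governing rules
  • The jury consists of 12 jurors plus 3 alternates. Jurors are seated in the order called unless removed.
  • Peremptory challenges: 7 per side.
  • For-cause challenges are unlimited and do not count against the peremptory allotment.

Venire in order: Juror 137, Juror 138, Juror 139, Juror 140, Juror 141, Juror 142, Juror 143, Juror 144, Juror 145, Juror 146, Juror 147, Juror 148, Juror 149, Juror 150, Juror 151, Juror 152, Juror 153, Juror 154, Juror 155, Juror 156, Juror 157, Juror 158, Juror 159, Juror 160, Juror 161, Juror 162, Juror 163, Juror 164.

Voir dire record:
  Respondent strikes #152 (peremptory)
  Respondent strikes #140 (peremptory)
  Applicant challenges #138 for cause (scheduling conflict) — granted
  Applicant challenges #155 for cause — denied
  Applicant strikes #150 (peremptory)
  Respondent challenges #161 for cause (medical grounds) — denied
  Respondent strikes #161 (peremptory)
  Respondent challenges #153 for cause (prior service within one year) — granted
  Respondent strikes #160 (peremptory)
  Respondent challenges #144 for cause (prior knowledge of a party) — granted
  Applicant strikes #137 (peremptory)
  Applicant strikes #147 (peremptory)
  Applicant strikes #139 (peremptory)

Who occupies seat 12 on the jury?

157

Removed: #137, #138, #139, #140, #144, #147, #150, #152, #153, #160, #161. (#155 stays — for-cause denied.)
Filling seats in venire order through position 12: #141, #142, #143, #145, #146, #148, #149, #151, #154, #155, #156, #157.
So seat 12 is #157.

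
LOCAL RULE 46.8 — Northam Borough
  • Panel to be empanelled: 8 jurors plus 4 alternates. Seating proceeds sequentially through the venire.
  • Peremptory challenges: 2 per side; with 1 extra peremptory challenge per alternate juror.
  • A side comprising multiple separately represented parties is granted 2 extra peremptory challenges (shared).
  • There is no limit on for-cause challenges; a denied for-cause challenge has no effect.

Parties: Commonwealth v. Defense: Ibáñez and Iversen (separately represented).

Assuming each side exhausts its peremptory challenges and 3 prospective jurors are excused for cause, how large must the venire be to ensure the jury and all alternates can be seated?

Seats to fill: 8 + 4 alternates = 12.
Peremptories — Commonwealth: 2 + 1×4 = 6; Defense: 2 + 1×4 + 2 = 8; total 14.
For-cause removals: 3.
Minimum venire: 12 + 14 + 3 = 29.

29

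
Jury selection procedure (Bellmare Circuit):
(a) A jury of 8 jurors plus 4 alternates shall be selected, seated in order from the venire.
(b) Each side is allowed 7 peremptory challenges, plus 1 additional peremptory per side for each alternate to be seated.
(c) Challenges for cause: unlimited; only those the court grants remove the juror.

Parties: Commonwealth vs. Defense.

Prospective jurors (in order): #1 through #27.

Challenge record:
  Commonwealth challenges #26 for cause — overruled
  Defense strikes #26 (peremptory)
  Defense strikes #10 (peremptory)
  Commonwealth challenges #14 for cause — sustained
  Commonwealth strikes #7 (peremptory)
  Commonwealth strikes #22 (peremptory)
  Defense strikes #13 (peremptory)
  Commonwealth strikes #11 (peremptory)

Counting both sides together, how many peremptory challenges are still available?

Commonwealth allotment: 7 base + 1 × 4 alternates = 11. Defense allotment: 7 base + 1 × 4 alternates = 11.
Commonwealth peremptories used: #7, #22, #11 — 3 (for-cause on #26, #14 don't count).
Defense peremptories used: #26, #10, #13 — 3.
Remaining: (11 − 3) + (11 − 3) = 16.

16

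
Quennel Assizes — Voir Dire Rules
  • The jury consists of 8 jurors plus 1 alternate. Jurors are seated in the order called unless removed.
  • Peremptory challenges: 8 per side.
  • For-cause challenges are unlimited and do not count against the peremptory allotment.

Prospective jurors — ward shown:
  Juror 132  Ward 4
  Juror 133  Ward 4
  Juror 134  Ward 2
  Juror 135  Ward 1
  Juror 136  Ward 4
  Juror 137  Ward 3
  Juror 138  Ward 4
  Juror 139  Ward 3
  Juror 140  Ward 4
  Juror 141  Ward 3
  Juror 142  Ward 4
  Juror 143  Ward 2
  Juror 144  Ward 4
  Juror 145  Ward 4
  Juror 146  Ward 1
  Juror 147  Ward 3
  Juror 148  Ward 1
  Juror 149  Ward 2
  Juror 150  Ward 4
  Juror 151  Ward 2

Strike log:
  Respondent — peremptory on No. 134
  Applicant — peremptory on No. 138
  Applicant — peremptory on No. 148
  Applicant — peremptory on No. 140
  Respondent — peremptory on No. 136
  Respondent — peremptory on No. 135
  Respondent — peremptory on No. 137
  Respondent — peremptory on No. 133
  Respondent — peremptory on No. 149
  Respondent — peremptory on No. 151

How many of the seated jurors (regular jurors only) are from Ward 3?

Removed: #133, #134, #135, #136, #137, #138, #140, #148, #149, #151.
Seated jurors 1–8: #132, #139, #141, #142, #143, #144, #145, #146 (alternates #147 not counted).
Of those, in Ward 3: #139, #141 → 2.

2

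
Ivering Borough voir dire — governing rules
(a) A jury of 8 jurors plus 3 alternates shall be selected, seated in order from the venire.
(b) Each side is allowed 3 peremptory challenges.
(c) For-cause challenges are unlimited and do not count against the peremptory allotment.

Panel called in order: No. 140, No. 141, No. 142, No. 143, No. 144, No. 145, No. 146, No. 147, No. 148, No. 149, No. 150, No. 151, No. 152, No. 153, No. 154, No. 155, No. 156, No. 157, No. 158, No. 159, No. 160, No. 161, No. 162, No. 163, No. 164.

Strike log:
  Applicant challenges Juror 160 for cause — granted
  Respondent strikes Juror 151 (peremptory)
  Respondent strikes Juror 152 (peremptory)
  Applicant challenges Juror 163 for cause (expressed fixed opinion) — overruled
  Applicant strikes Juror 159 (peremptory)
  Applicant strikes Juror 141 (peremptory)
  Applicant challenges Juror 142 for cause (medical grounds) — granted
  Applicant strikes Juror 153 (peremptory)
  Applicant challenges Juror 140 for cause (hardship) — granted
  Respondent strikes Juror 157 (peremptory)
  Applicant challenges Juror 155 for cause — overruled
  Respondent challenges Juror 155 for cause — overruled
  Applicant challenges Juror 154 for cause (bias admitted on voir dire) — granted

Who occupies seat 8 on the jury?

150

Removed: #140, #141, #142, #151, #152, #153, #154, #157, #159, #160. (#155, #163 stay — for-cause denied.)
Seating in order: seats 1–8 → #143, #144, #145, #146, #147, #148, #149, #150; alternates → #155, #156, #158.
So seat 8 is #150.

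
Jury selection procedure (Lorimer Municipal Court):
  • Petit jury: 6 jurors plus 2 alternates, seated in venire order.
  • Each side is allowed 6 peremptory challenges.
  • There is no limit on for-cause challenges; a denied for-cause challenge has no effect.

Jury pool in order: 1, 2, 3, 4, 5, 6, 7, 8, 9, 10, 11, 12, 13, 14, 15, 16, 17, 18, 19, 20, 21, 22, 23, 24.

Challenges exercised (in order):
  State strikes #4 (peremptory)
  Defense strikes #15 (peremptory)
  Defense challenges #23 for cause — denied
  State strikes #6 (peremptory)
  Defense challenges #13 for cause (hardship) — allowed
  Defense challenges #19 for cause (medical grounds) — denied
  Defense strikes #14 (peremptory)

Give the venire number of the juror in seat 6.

8

Removed: #4, #6, #13, #14, #15. (#19, #23 stay — for-cause denied.)
Seating in order: seats 1–6 → #1, #2, #3, #5, #7, #8; alternates → #9, #10.
So seat 6 is #8.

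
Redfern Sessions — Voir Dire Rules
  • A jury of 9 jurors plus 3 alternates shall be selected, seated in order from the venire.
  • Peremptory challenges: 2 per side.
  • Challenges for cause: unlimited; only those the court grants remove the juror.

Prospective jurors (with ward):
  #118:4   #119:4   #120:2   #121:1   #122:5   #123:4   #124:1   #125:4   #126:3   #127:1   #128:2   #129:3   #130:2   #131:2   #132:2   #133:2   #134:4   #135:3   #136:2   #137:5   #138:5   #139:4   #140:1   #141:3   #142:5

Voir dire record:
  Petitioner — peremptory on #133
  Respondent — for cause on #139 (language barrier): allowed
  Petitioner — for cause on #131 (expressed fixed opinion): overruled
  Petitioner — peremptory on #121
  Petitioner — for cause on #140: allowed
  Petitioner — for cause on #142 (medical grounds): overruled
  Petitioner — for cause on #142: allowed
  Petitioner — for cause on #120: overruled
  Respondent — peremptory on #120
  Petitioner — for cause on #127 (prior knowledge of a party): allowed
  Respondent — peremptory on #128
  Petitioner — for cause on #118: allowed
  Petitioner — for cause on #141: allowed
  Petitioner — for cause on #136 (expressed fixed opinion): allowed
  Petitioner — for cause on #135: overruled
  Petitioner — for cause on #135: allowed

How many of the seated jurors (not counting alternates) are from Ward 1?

1

Removed: #118, #120, #121, #127, #128, #133, #135, #136, #139, #140, #141, #142.
Seated jurors 1–9: #119, #122, #123, #124, #125, #126, #129, #130, #131 (alternates #132, #134, #137 not counted).
Of those, in Ward 1: #124 → 1.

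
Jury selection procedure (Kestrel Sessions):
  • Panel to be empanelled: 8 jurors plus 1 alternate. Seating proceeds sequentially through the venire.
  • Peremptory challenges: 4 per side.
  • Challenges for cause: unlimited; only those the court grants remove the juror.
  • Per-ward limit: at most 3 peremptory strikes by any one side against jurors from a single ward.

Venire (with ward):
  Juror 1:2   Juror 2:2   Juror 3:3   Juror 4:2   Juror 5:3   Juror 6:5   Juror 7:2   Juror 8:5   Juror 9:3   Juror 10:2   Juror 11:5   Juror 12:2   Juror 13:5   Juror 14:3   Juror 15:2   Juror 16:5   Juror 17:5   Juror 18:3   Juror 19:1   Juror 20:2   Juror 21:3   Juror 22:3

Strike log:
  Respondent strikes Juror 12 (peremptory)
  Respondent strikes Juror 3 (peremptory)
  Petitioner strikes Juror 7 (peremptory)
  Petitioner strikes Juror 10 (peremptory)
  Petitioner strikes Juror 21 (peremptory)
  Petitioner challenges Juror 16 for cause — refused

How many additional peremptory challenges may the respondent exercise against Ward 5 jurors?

Respondent peremptories so far: #12, #3 — 2 of 4 used, 2 left overall.
Against Ward 5: none yet — per-ward cap 3 leaves 3.
Binding limit: min(2, 3) = 2.

2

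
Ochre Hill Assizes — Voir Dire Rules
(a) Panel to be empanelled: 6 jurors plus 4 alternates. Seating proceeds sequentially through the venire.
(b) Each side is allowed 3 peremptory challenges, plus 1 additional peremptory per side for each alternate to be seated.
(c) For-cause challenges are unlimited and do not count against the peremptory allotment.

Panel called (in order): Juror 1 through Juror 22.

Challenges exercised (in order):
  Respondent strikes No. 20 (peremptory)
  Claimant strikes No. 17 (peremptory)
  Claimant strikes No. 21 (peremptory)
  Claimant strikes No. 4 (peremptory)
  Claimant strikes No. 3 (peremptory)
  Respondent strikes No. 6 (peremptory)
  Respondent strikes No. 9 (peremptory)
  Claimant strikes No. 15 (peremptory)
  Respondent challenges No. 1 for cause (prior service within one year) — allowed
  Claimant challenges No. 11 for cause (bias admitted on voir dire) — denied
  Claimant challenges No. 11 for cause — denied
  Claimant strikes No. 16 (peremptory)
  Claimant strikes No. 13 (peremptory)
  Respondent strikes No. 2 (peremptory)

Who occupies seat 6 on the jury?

Removed: #1, #2, #3, #4, #6, #9, #13, #15, #16, #17, #20, #21. (#11 stays — for-cause denied.)
Filling seats in venire order through position 6: #5, #7, #8, #10, #11, #12.
So seat 6 is #12.

12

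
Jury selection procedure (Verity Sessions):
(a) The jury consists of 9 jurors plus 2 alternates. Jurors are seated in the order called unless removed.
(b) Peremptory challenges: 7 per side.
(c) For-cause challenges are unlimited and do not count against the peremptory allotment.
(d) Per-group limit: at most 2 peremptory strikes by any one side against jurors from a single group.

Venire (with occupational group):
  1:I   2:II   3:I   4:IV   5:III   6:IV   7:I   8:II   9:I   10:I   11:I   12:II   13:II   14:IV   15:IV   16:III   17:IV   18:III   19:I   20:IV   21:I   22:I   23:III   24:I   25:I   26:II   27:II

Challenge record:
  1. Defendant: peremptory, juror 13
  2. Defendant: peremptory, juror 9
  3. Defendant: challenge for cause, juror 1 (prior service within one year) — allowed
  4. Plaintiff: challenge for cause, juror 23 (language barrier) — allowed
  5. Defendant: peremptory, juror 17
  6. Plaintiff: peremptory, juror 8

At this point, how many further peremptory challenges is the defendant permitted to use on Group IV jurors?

Defendant peremptories so far: #13, #9, #17 — 3 of 7 used, 4 left overall.
Against Group IV: #17 — 1 used; per-group cap 2 leaves 1.
Binding limit: min(4, 1) = 1.

1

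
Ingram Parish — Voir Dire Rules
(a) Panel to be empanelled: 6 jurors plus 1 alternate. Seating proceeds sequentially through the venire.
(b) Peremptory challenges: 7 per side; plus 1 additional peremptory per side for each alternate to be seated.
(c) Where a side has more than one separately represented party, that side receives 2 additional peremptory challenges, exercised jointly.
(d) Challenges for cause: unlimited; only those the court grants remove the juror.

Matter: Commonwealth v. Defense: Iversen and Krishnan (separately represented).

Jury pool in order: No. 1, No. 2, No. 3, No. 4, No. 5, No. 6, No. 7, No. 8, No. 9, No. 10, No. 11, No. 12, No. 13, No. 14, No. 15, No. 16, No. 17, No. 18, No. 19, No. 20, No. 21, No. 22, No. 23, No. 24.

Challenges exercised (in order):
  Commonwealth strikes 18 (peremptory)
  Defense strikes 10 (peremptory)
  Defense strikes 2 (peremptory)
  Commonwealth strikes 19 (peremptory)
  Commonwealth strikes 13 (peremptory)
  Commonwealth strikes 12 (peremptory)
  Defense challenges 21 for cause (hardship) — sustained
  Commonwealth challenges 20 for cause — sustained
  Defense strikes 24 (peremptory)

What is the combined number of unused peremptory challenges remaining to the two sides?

11

Commonwealth allotment: 7 base + 1 × 1 alternate = 8. Defense allotment: 7 base + 1 × 1 alternate + 2 multi-party = 10.
Commonwealth peremptories used: #18, #19, #13, #12 — 4 (the for-cause on #20 doesn't count).
Defense peremptories used: #10, #2, #24 — 3 (the for-cause on #21 doesn't count).
Remaining: (8 − 4) + (10 − 3) = 11.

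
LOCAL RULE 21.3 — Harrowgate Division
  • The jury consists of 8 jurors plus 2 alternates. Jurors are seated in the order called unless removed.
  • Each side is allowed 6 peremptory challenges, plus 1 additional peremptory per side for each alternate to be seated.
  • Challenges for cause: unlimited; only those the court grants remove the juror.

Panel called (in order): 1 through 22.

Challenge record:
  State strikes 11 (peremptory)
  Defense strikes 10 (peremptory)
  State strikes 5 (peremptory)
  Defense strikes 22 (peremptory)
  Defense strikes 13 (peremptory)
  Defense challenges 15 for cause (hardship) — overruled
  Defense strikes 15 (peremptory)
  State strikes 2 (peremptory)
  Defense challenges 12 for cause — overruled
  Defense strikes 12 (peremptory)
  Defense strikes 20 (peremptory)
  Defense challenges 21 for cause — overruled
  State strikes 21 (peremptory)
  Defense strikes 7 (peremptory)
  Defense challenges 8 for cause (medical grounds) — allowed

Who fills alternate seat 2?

Removed: #2, #5, #7, #8, #10, #11, #12, #13, #15, #20, #21, #22.
Seating in order: seats 1–8 → #1, #3, #4, #6, #9, #14, #16, #17; alternates → #18, #19.
So alternate 2 is #19.

19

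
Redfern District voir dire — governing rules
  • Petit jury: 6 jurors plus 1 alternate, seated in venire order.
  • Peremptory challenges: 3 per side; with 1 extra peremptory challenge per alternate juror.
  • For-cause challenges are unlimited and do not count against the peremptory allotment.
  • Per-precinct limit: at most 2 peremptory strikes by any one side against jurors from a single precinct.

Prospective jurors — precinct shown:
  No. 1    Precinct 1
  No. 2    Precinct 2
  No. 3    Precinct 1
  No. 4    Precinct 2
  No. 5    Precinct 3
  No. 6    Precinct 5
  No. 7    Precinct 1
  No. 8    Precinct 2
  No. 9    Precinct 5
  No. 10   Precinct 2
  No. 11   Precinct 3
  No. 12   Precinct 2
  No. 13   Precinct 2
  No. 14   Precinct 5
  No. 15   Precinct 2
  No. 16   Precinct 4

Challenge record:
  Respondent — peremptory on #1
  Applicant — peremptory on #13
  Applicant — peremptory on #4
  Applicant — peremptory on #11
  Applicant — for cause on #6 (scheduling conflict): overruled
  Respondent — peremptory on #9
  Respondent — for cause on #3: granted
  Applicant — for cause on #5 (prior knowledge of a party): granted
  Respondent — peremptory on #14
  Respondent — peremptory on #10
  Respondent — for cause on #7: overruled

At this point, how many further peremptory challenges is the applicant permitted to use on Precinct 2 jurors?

0

Applicant peremptories so far: #13, #4, #11 — 3 of 4 used, 1 left overall.
Against Precinct 2: #13, #4 — 2 used; per-precinct cap 2 leaves 0.
Binding limit: min(1, 0) = 0.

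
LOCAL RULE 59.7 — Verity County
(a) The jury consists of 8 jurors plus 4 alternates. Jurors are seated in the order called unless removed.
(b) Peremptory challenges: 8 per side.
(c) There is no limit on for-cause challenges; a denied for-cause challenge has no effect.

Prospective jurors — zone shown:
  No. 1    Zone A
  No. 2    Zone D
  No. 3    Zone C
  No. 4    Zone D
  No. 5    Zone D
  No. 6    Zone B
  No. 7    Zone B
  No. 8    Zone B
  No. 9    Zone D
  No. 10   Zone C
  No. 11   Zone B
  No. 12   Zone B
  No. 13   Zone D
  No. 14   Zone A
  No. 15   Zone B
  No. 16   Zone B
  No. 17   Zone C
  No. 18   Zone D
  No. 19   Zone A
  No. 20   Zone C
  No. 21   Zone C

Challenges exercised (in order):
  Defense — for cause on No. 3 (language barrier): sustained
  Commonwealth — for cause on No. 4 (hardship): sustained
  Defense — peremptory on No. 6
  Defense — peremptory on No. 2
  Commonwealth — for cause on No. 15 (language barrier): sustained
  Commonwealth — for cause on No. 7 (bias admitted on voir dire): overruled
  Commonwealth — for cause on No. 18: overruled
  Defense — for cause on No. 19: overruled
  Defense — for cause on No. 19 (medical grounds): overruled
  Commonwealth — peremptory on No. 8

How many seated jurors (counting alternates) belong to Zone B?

4

Removed: #2, #3, #4, #6, #8, #15.
Seated (12 incl. alternates): #1, #5, #7, #9, #10, #11, #12, #13, #14, #16, #17, #18.
Of those, in Zone B: #7, #11, #12, #16 → 4.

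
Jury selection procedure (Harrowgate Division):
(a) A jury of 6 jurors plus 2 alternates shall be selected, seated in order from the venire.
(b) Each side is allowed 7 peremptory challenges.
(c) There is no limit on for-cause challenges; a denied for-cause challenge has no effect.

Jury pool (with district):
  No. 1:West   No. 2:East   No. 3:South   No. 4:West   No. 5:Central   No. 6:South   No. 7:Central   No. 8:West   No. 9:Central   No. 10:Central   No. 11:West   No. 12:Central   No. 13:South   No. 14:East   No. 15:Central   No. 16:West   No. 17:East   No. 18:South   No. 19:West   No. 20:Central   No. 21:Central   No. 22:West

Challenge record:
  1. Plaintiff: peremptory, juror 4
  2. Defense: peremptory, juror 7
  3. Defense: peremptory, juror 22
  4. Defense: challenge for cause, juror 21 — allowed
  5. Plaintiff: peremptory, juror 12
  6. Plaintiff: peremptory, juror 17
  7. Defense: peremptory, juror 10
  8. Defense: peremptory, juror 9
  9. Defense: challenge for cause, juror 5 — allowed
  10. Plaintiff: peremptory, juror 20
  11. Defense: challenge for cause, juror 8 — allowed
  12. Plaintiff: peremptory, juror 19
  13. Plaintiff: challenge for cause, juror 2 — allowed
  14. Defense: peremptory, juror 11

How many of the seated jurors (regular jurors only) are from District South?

Removed: #2, #4, #5, #7, #8, #9, #10, #11, #12, #17, #19, #20, #21, #22.
Seated jurors 1–6: #1, #3, #6, #13, #14, #15 (alternates #16, #18 not counted).
Of those, in District South: #3, #6, #13 → 3.

3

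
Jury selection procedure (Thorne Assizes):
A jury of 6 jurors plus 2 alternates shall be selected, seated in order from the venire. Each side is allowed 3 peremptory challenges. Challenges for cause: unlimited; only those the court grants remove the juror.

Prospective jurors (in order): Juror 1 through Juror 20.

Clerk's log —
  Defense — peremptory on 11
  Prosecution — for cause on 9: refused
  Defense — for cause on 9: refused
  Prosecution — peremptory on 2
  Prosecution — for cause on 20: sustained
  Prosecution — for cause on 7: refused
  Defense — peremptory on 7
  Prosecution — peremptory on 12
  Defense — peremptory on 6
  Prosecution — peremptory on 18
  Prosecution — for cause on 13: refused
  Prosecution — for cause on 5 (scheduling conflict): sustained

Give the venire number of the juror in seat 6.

Removed: #2, #5, #6, #7, #11, #12, #18, #20. (#9, #13 stay — for-cause denied.)
Seating in order: seats 1–6 → #1, #3, #4, #8, #9, #10; alternates → #13, #14.
So seat 6 is #10.

10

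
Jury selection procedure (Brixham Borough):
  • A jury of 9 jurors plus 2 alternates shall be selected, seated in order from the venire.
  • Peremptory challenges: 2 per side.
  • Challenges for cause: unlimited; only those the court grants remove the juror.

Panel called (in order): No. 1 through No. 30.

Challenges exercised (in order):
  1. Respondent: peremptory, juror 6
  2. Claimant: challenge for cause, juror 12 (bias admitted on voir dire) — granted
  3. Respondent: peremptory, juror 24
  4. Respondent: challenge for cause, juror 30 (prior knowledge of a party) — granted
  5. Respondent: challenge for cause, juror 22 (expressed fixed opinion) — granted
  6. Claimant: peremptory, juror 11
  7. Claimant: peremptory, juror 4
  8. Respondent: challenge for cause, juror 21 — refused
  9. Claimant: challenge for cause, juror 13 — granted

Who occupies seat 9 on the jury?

14

Removed: #4, #6, #11, #12, #13, #22, #24, #30. (#21 stays — for-cause denied.)
Filling seats in venire order through position 9: #1, #2, #3, #5, #7, #8, #9, #10, #14.
So seat 9 is #14.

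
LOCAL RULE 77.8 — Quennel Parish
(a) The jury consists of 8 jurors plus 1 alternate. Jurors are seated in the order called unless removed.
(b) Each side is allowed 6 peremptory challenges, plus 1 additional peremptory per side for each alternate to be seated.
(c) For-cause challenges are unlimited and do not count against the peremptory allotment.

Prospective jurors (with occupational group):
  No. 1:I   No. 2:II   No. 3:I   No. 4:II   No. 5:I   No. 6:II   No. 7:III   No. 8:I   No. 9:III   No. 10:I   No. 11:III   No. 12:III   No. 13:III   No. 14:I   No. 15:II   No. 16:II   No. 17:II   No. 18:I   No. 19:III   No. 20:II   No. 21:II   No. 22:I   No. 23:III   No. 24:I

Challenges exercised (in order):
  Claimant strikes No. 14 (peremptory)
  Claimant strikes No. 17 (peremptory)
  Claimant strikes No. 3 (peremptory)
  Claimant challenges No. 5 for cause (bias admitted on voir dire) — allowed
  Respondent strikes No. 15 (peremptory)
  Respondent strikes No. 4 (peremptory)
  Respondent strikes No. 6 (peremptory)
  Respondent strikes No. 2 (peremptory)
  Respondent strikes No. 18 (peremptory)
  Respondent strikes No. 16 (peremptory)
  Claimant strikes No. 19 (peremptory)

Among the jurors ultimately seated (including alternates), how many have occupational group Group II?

1

Removed: #2, #3, #4, #5, #6, #14, #15, #16, #17, #18, #19.
Seated (9 incl. alternates): #1, #7, #8, #9, #10, #11, #12, #13, #20.
Of those, in Group II: #20 → 1.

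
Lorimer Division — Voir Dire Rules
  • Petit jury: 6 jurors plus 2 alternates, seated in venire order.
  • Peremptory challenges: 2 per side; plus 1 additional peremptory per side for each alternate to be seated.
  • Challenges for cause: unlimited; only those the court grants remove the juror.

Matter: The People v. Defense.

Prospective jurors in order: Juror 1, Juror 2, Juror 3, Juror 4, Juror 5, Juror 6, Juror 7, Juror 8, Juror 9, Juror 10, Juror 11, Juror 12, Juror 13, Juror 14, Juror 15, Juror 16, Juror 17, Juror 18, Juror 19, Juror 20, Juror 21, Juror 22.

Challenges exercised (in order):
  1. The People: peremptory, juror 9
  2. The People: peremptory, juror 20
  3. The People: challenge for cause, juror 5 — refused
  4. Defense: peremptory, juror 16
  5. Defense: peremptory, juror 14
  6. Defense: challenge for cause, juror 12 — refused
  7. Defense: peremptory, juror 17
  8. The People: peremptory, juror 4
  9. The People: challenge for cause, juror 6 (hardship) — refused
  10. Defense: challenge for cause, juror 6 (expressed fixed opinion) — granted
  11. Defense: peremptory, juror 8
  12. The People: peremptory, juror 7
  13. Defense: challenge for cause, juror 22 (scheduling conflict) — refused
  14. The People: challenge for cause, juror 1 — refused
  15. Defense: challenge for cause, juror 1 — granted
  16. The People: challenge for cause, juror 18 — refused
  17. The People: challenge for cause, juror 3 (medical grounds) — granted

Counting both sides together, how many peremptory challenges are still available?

0

The People allotment: 2 base + 1 × 2 alternates = 4. Defense allotment: 2 base + 1 × 2 alternates = 4.
The People peremptories used: #9, #20, #4, #7 — 4 (for-cause on #5, #6, #1, #18, #3 don't count).
Defense peremptories used: #16, #14, #17, #8 — 4 (for-cause on #12, #6, #22, #1 don't count).
Remaining: (4 − 4) + (4 − 4) = 0.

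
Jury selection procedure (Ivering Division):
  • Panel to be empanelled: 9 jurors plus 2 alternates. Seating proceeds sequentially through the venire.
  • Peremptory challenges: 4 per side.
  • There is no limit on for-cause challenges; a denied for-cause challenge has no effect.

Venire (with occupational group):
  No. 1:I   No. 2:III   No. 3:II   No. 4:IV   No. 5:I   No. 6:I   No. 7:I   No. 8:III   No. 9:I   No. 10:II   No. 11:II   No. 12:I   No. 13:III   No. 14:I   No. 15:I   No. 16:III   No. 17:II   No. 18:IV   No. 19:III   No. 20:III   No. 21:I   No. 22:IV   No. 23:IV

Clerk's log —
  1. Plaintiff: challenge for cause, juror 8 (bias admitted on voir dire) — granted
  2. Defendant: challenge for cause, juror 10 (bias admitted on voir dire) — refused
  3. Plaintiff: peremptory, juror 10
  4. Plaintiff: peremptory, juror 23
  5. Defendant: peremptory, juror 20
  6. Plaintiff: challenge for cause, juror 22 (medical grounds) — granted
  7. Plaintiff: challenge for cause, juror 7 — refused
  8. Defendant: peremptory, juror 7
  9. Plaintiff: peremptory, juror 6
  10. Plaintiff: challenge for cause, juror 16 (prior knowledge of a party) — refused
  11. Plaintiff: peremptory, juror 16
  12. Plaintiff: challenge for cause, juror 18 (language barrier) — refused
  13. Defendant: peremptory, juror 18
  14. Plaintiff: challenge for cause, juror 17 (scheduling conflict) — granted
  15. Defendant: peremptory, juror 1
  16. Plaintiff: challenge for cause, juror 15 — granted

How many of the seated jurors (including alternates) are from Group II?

2

Removed: #1, #6, #7, #8, #10, #15, #16, #17, #18, #20, #22, #23.
Seated (11 incl. alternates): #2, #3, #4, #5, #9, #11, #12, #13, #14, #19, #21.
Of those, in Group II: #3, #11 → 2.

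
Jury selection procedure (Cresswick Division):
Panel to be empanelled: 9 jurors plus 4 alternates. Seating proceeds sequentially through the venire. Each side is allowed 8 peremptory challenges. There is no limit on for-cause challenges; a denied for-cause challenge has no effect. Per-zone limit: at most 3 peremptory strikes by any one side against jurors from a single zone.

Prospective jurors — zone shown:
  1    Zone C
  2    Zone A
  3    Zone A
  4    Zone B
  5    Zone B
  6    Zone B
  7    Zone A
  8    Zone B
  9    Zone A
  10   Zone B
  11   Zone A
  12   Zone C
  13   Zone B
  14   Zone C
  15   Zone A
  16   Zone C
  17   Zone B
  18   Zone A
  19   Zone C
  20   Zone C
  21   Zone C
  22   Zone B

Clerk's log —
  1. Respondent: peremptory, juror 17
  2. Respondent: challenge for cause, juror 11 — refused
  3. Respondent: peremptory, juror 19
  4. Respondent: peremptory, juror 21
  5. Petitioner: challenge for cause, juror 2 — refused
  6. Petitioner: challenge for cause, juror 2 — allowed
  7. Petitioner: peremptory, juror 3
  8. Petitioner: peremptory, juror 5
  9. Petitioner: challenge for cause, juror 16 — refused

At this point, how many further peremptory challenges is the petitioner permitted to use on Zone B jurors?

2

Petitioner peremptories so far: #3, #5 — 2 of 8 used, 6 left overall.
Against Zone B: #5 — 1 used; per-zone cap 3 leaves 2.
Binding limit: min(6, 2) = 2.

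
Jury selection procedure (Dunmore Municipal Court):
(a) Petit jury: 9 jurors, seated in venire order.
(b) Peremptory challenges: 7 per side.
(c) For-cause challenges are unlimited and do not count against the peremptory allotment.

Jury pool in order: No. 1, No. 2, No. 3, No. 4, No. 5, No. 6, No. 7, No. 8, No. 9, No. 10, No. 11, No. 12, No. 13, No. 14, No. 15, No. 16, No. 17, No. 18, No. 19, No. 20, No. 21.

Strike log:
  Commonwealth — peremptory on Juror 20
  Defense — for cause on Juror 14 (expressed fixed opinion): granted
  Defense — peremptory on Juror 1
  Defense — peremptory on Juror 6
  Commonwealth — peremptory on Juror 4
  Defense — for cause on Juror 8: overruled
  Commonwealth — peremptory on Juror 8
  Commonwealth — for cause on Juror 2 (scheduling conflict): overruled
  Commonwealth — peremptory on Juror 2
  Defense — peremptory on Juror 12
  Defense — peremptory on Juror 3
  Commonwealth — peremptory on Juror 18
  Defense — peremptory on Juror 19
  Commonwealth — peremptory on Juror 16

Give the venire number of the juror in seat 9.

Removed: #1, #2, #3, #4, #6, #8, #12, #14, #16, #18, #19, #20.
Seating in order: seats 1–9 → #5, #7, #9, #10, #11, #13, #15, #17, #21.
So seat 9 is #21.

21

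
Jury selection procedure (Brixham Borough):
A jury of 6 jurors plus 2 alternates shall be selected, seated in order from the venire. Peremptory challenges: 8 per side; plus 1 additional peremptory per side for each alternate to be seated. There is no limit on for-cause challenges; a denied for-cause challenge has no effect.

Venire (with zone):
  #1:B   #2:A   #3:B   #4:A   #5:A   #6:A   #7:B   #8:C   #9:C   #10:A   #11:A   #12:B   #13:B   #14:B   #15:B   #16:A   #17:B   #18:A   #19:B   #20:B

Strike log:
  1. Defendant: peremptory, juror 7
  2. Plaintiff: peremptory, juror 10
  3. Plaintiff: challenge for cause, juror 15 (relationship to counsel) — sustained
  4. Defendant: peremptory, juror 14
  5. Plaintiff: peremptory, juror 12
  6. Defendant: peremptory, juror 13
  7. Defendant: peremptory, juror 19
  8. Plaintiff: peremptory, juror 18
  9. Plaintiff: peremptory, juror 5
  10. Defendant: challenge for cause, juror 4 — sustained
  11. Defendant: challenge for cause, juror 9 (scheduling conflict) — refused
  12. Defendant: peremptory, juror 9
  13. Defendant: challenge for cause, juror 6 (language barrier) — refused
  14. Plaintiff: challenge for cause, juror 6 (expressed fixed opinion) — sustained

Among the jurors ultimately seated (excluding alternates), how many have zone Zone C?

1

Removed: #4, #5, #6, #7, #9, #10, #12, #13, #14, #15, #18, #19.
Seated jurors 1–6: #1, #2, #3, #8, #11, #16 (alternates #17, #20 not counted).
Of those, in Zone C: #8 → 1.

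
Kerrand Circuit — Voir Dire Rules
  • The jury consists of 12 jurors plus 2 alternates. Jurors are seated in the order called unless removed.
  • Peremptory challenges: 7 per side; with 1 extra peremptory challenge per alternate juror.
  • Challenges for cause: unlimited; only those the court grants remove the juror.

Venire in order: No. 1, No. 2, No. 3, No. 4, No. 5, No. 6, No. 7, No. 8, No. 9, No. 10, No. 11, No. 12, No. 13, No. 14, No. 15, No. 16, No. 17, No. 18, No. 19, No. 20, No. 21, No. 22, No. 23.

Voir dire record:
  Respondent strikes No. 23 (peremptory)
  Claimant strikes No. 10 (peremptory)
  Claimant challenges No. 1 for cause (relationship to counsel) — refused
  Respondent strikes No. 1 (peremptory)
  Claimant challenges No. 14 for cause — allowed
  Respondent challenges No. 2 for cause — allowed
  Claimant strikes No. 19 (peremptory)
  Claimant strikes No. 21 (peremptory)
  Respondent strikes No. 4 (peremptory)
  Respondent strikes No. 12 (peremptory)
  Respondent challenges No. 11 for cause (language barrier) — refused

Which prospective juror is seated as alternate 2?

Removed: #1, #2, #4, #10, #12, #14, #19, #21, #23. (#11 stays — for-cause denied.)
Seating in order: seats 1–12 → #3, #5, #6, #7, #8, #9, #11, #13, #15, #16, #17, #18; alternates → #20, #22.
So alternate 2 is #22.

22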